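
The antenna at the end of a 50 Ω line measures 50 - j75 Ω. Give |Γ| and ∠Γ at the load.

Γ ≈ 0.6 ∠ -53.1°

Γ = (Z_L − Z_0)/(Z_L + Z_0) = (0 − j75)/(100 − j75)
|Γ| = 75/125 = 0.6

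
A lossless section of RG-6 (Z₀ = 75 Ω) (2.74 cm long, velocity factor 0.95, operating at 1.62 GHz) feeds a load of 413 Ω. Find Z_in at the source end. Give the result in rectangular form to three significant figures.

λ = v/f = 0.95·c / 1.62 GHz = 0.176 m
βl = 2π·l/λ = 2π × 0.156 = 56.1°
tan(βl) = tan(56.1°) = 1.49
Z_in = Z_0·(Z_L + jZ_0·tanβl)/(Z_0 + jZ_L·tanβl)
     = 75·(413 + j111)/(75 + j614)

Z_in ≈ 19.5 − j48.1 Ω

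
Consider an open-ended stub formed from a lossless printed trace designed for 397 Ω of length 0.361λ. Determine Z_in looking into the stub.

βl = 2π × 0.361 = 130°
tan(βl) = -1.19
For an open-ended stub, Z_in = −jZ_0·cot(βl) = −jZ_0/tan(βl)

Z_in ≈ +j333 Ω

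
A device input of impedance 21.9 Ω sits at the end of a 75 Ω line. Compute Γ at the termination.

Γ = (Z_L − Z_0)/(Z_L + Z_0) = (21.9 − 75)/(21.9 + 75) = -53.1/96.9

Γ = -0.548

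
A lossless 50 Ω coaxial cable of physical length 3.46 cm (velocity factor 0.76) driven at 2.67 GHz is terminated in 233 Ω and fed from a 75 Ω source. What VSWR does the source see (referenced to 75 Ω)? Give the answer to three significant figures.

λ = v/f = 0.76·c / 2.67 GHz = 0.0854 m
βl = 2π·l/λ = 2π × 0.405 = 146°
tan(βl) = -0.678
Z_in = Z_0·(Z_L + jZ_0·tanβl)/(Z_0 + jZ_L·tanβl) = 31 + j64 Ω
Γ_s = (Z_in − Z_s)/(Z_in + Z_s) = (-44 + j64)/(106 + j64), |Γ_s| = 0.627
VSWR = (1 + |Γ_s|)/(1 − |Γ_s|)

VSWR ≈ 4.37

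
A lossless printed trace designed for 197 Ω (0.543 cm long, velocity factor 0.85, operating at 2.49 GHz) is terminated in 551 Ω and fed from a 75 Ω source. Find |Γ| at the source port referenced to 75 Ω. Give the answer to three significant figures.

λ = v/f = 0.85·c / 2.49 GHz = 0.102 m
βl = 2π·l/λ = 2π × 0.053 = 19.1°
tan(βl) = 0.346
Z_in = Z_0·(Z_L + jZ_0·tanβl)/(Z_0 + jZ_L·tanβl) = 319 − j240 Ω
Γ_s = (Z_in − Z_s)/(Z_in + Z_s) = (244 − j240)/(394 − j240), |Γ_s| = 0.742

|Γ| ≈ 0.742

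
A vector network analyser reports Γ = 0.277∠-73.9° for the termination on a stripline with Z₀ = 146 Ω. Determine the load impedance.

Z_L ≈ 146 − j84.2 Ω

Z_L = Z_0·(1 + Γ)/(1 − Γ) = 146·(1.08 − j0.266)/(0.923 + j0.266)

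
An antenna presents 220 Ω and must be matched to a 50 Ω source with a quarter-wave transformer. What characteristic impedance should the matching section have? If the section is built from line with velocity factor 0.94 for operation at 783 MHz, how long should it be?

Z_qwt ≈ 105 Ω; length ≈ 9 cm

Z_qwt = √(Z_0·R_L) = √(50 × 220) = √11000
λ = 0.94·c/f = 0.36 m, so l = λ/4 = 0.09 m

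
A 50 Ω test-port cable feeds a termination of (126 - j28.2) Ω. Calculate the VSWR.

Γ = (Z_L − Z_0)/(Z_L + Z_0) = (76 − j28.2)/(176 − j28.2)
|Γ| = 81.1/178 = 0.455
VSWR = (1 + |Γ|)/(1 − |Γ|) = 1.45/0.545

VSWR ≈ 2.67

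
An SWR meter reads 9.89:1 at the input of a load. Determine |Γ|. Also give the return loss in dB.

|Γ| ≈ 0.816; return loss ≈ 1.76 dB

|Γ| = (S − 1)/(S + 1) = (9.89 − 1)/(9.89 + 1) = 8.89/10.9
RL = −20·log₁₀|Γ| = −20·log₁₀(0.816)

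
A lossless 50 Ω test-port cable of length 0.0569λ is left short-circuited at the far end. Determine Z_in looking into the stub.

βl = 2π × 0.0569 = 20.5°
tan(βl) = 0.374
For a short-circuited stub, Z_in = jZ_0·tan(βl)

Z_in ≈ +j18.7 Ω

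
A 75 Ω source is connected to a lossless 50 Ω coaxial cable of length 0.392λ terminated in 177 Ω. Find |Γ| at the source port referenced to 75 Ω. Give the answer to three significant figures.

|Γ| ≈ 0.563

βl = 2π × 0.392 = 141°
tan(βl) = -0.806
Z_in = Z_0·(Z_L + jZ_0·tanβl)/(Z_0 + jZ_L·tanβl) = 31.9 + j50.8 Ω
Γ_s = (Z_in − Z_s)/(Z_in + Z_s) = (-43.1 + j50.8)/(107 + j50.8), |Γ_s| = 0.563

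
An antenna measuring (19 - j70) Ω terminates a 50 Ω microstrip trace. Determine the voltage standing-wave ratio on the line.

VSWR ≈ 8.05

Γ = (Z_L − Z_0)/(Z_L + Z_0) = (-31 − j70)/(69 − j70)
|Γ| = 76.6/98.3 = 0.779
VSWR = (1 + |Γ|)/(1 − |Γ|) = 1.78/0.221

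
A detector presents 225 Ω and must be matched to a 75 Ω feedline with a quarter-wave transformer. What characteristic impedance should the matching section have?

Z_qwt ≈ 130 Ω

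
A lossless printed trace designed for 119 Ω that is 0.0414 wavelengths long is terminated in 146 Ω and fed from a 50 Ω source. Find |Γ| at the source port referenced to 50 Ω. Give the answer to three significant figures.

|Γ| ≈ 0.482

βl = 2π × 0.0414 = 14.9°
tan(βl) = 0.266
Z_in = Z_0·(Z_L + jZ_0·tanβl)/(Z_0 + jZ_L·tanβl) = 141 − j14.5 Ω
Γ_s = (Z_in − Z_s)/(Z_in + Z_s) = (91.3 − j14.5)/(191 − j14.5), |Γ_s| = 0.482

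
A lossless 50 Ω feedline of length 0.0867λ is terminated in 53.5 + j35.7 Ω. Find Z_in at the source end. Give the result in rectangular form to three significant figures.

βl = 2π × 0.0867 = 31.2°
tan(βl) = tan(31.2°) = 0.606
Z_in = Z_0·(Z_L + jZ_0·tanβl)/(Z_0 + jZ_L·tanβl)
     = 50·(53.5 + j66)/(28.4 + j32.4)

Z_in ≈ 98.5 + j3.72 Ω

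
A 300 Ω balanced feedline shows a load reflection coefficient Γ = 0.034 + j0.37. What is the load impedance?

Z_L ≈ 242 + j207 Ω

Z_L = Z_0·(1 + Γ)/(1 − Γ) = 300·(1.03 + j0.37)/(0.966 − j0.37)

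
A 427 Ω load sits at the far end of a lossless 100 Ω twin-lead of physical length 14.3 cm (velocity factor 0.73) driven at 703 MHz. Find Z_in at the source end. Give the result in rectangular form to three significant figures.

λ = v/f = 0.73·c / 703 MHz = 0.312 m
βl = 2π·l/λ = 2π × 0.459 = 165°
tan(βl) = tan(165°) = -0.263
Z_in = Z_0·(Z_L + jZ_0·tanβl)/(Z_0 + jZ_L·tanβl)
     = 100·(427 − j26.3)/(100 − j112)

Z_in ≈ 202 + j200 Ω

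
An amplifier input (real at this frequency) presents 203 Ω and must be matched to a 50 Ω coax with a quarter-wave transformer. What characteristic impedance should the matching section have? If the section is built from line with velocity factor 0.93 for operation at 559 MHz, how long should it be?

Z_qwt = √(Z_0·R_L) = √(50 × 203) = √10150
λ = 0.93·c/f = 0.499 m, so l = λ/4 = 0.125 m

Z_qwt ≈ 101 Ω; length ≈ 12.5 cm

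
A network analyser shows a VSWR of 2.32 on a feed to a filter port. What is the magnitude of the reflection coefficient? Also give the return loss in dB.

|Γ| ≈ 0.398; return loss ≈ 8.01 dB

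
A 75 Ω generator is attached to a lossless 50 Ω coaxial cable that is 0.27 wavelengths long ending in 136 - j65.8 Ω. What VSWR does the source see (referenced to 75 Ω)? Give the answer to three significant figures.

βl = 2π × 0.27 = 97.2°
tan(βl) = -7.92
Z_in = Z_0·(Z_L + jZ_0·tanβl)/(Z_0 + jZ_L·tanβl) = 15.7 + j13.2 Ω
Γ_s = (Z_in − Z_s)/(Z_in + Z_s) = (-59.3 + j13.2)/(90.7 + j13.2), |Γ_s| = 0.663
VSWR = (1 + |Γ_s|)/(1 − |Γ_s|)

VSWR ≈ 4.94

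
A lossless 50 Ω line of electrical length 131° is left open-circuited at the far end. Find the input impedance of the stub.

Z_in ≈ +j43.5 Ω

tan(βl) = -1.15
For an open-circuited stub, Z_in = −jZ_0·cot(βl) = −jZ_0/tan(βl)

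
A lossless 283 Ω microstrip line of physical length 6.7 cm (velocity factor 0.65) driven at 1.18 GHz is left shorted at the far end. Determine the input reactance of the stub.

X_in ≈ -191 Ω (capacitive)

λ = v/f = 0.65·c / 1.18 GHz = 0.165 m
βl = 2π·l/λ = 2π × 0.405 = 146°
tan(βl) = -0.676
For a shorted stub, Z_in = jZ_0·tan(βl)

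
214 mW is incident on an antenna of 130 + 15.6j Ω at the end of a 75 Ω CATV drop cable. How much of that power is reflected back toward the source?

|Γ| = |(55 + j15.6)/(205 + j15.6)| = 0.278
|Γ|² = 0.0773
P_refl = |Γ|²·P_inc = 16.5 mW, P_del = (1 − |Γ|²)·P_inc = 197 mW

P_reflected ≈ 16.5 mW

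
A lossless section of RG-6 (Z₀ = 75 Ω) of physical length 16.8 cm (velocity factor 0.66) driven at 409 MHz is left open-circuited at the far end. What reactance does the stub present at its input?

λ = v/f = 0.66·c / 409 MHz = 0.484 m
βl = 2π·l/λ = 2π × 0.347 = 125°
tan(βl) = -1.43
For an open-circuited stub, Z_in = −jZ_0·cot(βl) = −jZ_0/tan(βl)

X_in ≈ 52.4 Ω (inductive)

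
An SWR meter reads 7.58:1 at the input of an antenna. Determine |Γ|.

|Γ| ≈ 0.767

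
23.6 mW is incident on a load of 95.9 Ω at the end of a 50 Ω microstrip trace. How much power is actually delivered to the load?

Γ = (95.9 − 50)/(95.9 + 50) = 0.315
|Γ|² = 0.099
P_refl = |Γ|²·P_inc = 2.34 mW, P_del = (1 − |Γ|²)·P_inc = 21.3 mW

P_delivered ≈ 21.3 mW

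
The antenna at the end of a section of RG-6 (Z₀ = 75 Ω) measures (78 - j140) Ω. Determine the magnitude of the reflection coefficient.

Γ = (Z_L − Z_0)/(Z_L + Z_0) = (3 − j140)/(153 − j140)
|Γ| = 140/207

|Γ| ≈ 0.675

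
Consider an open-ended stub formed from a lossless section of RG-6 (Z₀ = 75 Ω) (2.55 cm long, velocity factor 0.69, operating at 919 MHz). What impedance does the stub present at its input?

Z_in ≈ −j87 Ω

λ = v/f = 0.69·c / 919 MHz = 0.225 m
βl = 2π·l/λ = 2π × 0.113 = 40.8°
tan(βl) = 0.862
For an open-ended stub, Z_in = −jZ_0·cot(βl) = −jZ_0/tan(βl)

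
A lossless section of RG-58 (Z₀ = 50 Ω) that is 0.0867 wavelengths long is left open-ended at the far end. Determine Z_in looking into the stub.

Z_in ≈ −j82.5 Ω

βl = 2π × 0.0867 = 31.2°
tan(βl) = 0.606
For an open-ended stub, Z_in = −jZ_0·cot(βl) = −jZ_0/tan(βl)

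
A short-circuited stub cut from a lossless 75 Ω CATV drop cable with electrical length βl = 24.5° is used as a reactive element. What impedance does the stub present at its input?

Z_in ≈ +j34.2 Ω

tan(βl) = 0.456
For a short-circuited stub, Z_in = jZ_0·tan(βl)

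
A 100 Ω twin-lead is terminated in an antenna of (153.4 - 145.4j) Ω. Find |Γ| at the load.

|Γ| ≈ 0.53

Γ = (Z_L − Z_0)/(Z_L + Z_0) = (53.4 − j145.4)/(253.4 − j145.4)
|Γ| = 155/292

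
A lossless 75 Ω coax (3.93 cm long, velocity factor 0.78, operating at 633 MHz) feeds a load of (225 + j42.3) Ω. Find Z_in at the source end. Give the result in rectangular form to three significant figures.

Z_in ≈ 61.8 − j80.6 Ω

λ = v/f = 0.78·c / 633 MHz = 0.37 m
βl = 2π·l/λ = 2π × 0.106 = 38.3°
tan(βl) = tan(38.3°) = 0.789
Z_in = Z_0·(Z_L + jZ_0·tanβl)/(Z_0 + jZ_L·tanβl)
     = 75·(225 + j101)/(41.6 + j178)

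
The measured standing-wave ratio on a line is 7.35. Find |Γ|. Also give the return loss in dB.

|Γ| ≈ 0.76; return loss ≈ 2.38 dB

|Γ| = (S − 1)/(S + 1) = (7.35 − 1)/(7.35 + 1) = 6.35/8.35
RL = −20·log₁₀|Γ| = −20·log₁₀(0.76)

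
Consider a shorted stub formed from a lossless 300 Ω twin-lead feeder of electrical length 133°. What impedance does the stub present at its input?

Z_in ≈ −j322 Ω

tan(βl) = -1.07
For a shorted stub, Z_in = jZ_0·tan(βl)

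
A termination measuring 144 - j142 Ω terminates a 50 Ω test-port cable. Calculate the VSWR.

VSWR ≈ 5.86

Γ = (Z_L − Z_0)/(Z_L + Z_0) = (94 − j142)/(194 − j142)
|Γ| = 170/240 = 0.708
VSWR = (1 + |Γ|)/(1 − |Γ|) = 1.71/0.292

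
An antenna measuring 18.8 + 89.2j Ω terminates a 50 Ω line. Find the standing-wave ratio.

Γ = (Z_L − Z_0)/(Z_L + Z_0) = (-31.2 + j89.2)/(68.8 + j89.2)
|Γ| = 94.5/113 = 0.839
VSWR = (1 + |Γ|)/(1 − |Γ|) = 1.84/0.161

VSWR ≈ 11.4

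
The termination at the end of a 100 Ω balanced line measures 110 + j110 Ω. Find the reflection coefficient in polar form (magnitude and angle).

Γ = (Z_L − Z_0)/(Z_L + Z_0) = (10 + j110)/(210 + j110)
|Γ| = 110/237 = 0.466

Γ ≈ 0.466 ∠ 57.2°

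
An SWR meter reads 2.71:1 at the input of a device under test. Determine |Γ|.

|Γ| = (S − 1)/(S + 1) = (2.71 − 1)/(2.71 + 1) = 1.71/3.71

|Γ| ≈ 0.461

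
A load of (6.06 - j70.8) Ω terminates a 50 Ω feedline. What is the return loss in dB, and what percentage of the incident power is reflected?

Γ = (-43.94 − j70.8)/(56.06 − j70.8), |Γ| = 0.923
RL = −20·log₁₀(0.923) = 0.699 dB
P_refl/P_inc = |Γ|² = 0.851

RL ≈ 0.699 dB; 85.1% of incident power reflected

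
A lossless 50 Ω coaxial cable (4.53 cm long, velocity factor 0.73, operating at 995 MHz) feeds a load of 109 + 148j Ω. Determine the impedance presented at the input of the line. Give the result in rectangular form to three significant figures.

λ = v/f = 0.73·c / 995 MHz = 0.22 m
βl = 2π·l/λ = 2π × 0.206 = 74.1°
tan(βl) = tan(74.1°) = 3.51
Z_in = Z_0·(Z_L + jZ_0·tanβl)/(Z_0 + jZ_L·tanβl)
     = 50·(109 + j323)/(-469 + j382)

Z_in ≈ 9.9 − j26.4 Ω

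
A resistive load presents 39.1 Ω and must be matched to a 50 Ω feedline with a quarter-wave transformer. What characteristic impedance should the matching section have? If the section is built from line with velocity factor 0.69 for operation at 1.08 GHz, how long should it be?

Z_qwt = √(Z_0·R_L) = √(50 × 39.1) = √1955
λ = 0.69·c/f = 0.192 m, so l = λ/4 = 0.0479 m

Z_qwt ≈ 44.2 Ω; length ≈ 4.79 cm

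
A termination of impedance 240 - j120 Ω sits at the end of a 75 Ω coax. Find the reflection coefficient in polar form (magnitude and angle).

Γ = (Z_L − Z_0)/(Z_L + Z_0) = (165 − j120)/(315 − j120)
|Γ| = 204/337 = 0.605

Γ ≈ 0.605 ∠ -15.2°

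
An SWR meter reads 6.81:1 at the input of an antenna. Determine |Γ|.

|Γ| ≈ 0.744

|Γ| = (S − 1)/(S + 1) = (6.81 − 1)/(6.81 + 1) = 5.81/7.81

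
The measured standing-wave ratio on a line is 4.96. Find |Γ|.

|Γ| ≈ 0.664

|Γ| = (S − 1)/(S + 1) = (4.96 − 1)/(4.96 + 1) = 3.96/5.96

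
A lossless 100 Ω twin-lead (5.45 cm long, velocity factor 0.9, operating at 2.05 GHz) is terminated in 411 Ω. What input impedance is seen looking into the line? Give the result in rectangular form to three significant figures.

λ = v/f = 0.9·c / 2.05 GHz = 0.132 m
βl = 2π·l/λ = 2π × 0.414 = 149°
tan(βl) = tan(149°) = -0.602
Z_in = Z_0·(Z_L + jZ_0·tanβl)/(Z_0 + jZ_L·tanβl)
     = 100·(411 − j60.2)/(100 − j247)

Z_in ≈ 78.7 + j134 Ω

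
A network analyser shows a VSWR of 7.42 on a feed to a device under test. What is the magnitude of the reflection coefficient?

|Γ| = (S − 1)/(S + 1) = (7.42 − 1)/(7.42 + 1) = 6.42/8.42

|Γ| ≈ 0.762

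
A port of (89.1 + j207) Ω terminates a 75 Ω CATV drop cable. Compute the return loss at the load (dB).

RL ≈ 2.1 dB

Γ = (14.1 + j207)/(164.1 + j207), |Γ| = 0.785
RL = −20·log₁₀|Γ| = −20·log₁₀(0.785)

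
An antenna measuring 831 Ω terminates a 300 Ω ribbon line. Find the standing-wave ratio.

VSWR ≈ 2.77

For a purely resistive load, VSWR = R_L/Z_0 or Z_0/R_L (whichever > 1) = 831/300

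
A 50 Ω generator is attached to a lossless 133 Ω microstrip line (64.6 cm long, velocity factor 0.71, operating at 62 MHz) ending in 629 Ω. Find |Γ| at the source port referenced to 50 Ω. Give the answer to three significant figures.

|Γ| ≈ 0.56

λ = v/f = 0.71·c / 62 MHz = 3.44 m
βl = 2π·l/λ = 2π × 0.188 = 67.7°
tan(βl) = 2.44
Z_in = Z_0·(Z_L + jZ_0·tanβl)/(Z_0 + jZ_L·tanβl) = 32.6 − j51.7 Ω
Γ_s = (Z_in − Z_s)/(Z_in + Z_s) = (-17.4 − j51.7)/(82.6 − j51.7), |Γ_s| = 0.56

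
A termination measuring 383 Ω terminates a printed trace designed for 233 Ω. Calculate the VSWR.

Γ = (383 − 233)/(383 + 233) = 0.244
VSWR = (1 + 0.244)/(1 − 0.244)

VSWR ≈ 1.64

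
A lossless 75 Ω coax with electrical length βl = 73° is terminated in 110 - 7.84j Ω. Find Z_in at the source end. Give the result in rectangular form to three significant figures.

Z_in ≈ 51.9 − j8.42 Ω

tan(βl) = tan(73°) = 3.27
Z_in = Z_0·(Z_L + jZ_0·tanβl)/(Z_0 + jZ_L·tanβl)
     = 75·(110 + j237)/(101 + j360)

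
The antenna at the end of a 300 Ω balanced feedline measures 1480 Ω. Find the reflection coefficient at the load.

Γ = 0.663

Γ = (Z_L − Z_0)/(Z_L + Z_0) = (1480 − 300)/(1480 + 300) = 1180/1780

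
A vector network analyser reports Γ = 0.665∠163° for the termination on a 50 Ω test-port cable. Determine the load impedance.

Z_L ≈ 10.3 + j7.16 Ω

Z_L = Z_0·(1 + Γ)/(1 − Γ) = 50·(0.364 + j0.194)/(1.64 − j0.194)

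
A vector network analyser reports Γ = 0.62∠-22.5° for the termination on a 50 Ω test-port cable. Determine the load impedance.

Z_L = Z_0·(1 + Γ)/(1 − Γ) = 50·(1.57 − j0.237)/(0.427 + j0.237)

Z_L ≈ 129 − j99.4 Ω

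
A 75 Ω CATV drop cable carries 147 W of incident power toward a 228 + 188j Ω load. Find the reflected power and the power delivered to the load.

|Γ| = |(153 + j188)/(303 + j188)| = 0.68
|Γ|² = 0.462
P_refl = |Γ|²·P_inc = 67.9 W, P_del = (1 − |Γ|²)·P_inc = 79.1 W

P_reflected ≈ 67.9 W; P_delivered ≈ 79.1 W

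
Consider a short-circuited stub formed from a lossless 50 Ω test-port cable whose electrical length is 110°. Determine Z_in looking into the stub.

Z_in ≈ −j137 Ω

tan(βl) = -2.75
For a short-circuited stub, Z_in = jZ_0·tan(βl)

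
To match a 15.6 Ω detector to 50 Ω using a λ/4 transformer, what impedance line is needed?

Z_qwt ≈ 27.9 Ω

Z_qwt = √(Z_0·R_L) = √(50 × 15.6) = √780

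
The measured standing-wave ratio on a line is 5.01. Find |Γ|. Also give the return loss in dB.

|Γ| = (S − 1)/(S + 1) = (5.01 − 1)/(5.01 + 1) = 4.01/6.01
RL = −20·log₁₀|Γ| = −20·log₁₀(0.667)

|Γ| ≈ 0.667; return loss ≈ 3.51 dB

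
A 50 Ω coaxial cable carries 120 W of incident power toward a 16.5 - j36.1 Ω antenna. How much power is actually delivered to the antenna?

|Γ| = |(-33.5 − j36.1)/(66.5 − j36.1)| = 0.651
|Γ|² = 0.424
P_refl = |Γ|²·P_inc = 50.8 W, P_del = (1 − |Γ|²)·P_inc = 69.2 W

P_delivered ≈ 69.2 W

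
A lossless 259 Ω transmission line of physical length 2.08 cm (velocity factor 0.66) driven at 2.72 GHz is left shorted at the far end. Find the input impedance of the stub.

λ = v/f = 0.66·c / 2.72 GHz = 0.0728 m
βl = 2π·l/λ = 2π × 0.286 = 103°
tan(βl) = -4.38
For a shorted stub, Z_in = jZ_0·tan(βl)

Z_in ≈ −j1130 Ω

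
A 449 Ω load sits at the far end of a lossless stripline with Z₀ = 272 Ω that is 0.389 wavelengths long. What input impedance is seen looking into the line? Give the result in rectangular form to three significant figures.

βl = 2π × 0.389 = 140°
tan(βl) = tan(140°) = -0.838
Z_in = Z_0·(Z_L + jZ_0·tanβl)/(Z_0 + jZ_L·tanβl)
     = 272·(449 − j228)/(272 − j376)

Z_in ≈ 262 + j135 Ω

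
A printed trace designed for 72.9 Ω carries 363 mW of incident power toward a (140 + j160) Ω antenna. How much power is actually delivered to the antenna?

P_delivered ≈ 209 mW

|Γ| = |(67.1 + j160)/(212.9 + j160)| = 0.651
|Γ|² = 0.424
P_refl = |Γ|²·P_inc = 154 mW, P_del = (1 − |Γ|²)·P_inc = 209 mW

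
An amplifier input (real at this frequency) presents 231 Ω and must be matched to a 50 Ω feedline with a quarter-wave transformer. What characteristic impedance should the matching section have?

Z_qwt ≈ 107 Ω

Z_qwt = √(Z_0·R_L) = √(50 × 231) = √11550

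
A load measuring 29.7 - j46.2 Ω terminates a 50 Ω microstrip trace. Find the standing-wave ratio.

Γ = (Z_L − Z_0)/(Z_L + Z_0) = (-20.3 − j46.2)/(79.7 − j46.2)
|Γ| = 50.5/92.1 = 0.548
VSWR = (1 + |Γ|)/(1 − |Γ|) = 1.55/0.452

VSWR ≈ 3.42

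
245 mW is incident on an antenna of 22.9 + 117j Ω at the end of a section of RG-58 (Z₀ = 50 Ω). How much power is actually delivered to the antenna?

P_delivered ≈ 59 mW

|Γ| = |(-27.1 + j117)/(72.9 + j117)| = 0.871
|Γ|² = 0.759
P_refl = |Γ|²·P_inc = 186 mW, P_del = (1 − |Γ|²)·P_inc = 59 mW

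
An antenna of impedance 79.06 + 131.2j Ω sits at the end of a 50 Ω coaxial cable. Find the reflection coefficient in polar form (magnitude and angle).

Γ = (Z_L − Z_0)/(Z_L + Z_0) = (29.06 + j131.2)/(129.1 + j131.2)
|Γ| = 134/184 = 0.73

Γ ≈ 0.73 ∠ 32°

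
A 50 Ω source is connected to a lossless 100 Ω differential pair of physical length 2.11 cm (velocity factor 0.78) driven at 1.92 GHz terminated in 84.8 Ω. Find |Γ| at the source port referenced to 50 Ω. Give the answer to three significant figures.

λ = v/f = 0.78·c / 1.92 GHz = 0.122 m
βl = 2π·l/λ = 2π × 0.173 = 62.3°
tan(βl) = 1.91
Z_in = Z_0·(Z_L + jZ_0·tanβl)/(Z_0 + jZ_L·tanβl) = 109 + j14.8 Ω
Γ_s = (Z_in − Z_s)/(Z_in + Z_s) = (58.8 + j14.8)/(159 + j14.8), |Γ_s| = 0.38

|Γ| ≈ 0.38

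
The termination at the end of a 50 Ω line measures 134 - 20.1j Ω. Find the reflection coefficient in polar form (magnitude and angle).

Γ = (Z_L − Z_0)/(Z_L + Z_0) = (84 − j20.1)/(184 − j20.1)
|Γ| = 86.4/185 = 0.467

Γ ≈ 0.467 ∠ -7.22°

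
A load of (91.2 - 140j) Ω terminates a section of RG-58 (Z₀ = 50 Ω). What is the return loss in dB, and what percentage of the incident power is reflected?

RL ≈ 2.69 dB; 53.9% of incident power reflected

Γ = (41.2 − j140)/(141.2 − j140), |Γ| = 0.734
RL = −20·log₁₀(0.734) = 2.69 dB
P_refl/P_inc = |Γ|² = 0.539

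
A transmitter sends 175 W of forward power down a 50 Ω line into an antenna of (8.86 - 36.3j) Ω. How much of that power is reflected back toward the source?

|Γ| = |(-41.14 − j36.3)/(58.86 − j36.3)| = 0.793
|Γ|² = 0.629
P_refl = |Γ|²·P_inc = 110 W, P_del = (1 − |Γ|²)·P_inc = 64.8 W

P_reflected ≈ 110 W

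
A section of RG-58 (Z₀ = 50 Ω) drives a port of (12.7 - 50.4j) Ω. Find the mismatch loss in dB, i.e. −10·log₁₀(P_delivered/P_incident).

Γ = (-37.3 − j50.4)/(62.7 − j50.4), |Γ| = 0.779
|Γ|² = 0.608, so P_del/P_inc = 1 − |Γ|² = 0.392
ML = −10·log₁₀(1 − |Γ|²)

mismatch loss ≈ 4.06 dB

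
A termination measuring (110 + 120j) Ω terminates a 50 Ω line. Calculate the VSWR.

Γ = (Z_L − Z_0)/(Z_L + Z_0) = (60 + j120)/(160 + j120)
|Γ| = 134/200 = 0.671
VSWR = (1 + |Γ|)/(1 − |Γ|) = 1.67/0.329

VSWR ≈ 5.08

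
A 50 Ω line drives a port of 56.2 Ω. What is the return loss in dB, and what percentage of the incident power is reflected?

RL ≈ 24.7 dB; 0.341% of incident power reflected

Γ = (56.2 − 50)/(56.2 + 50) = 0.0584
RL = −20·log₁₀(0.0584) = 24.7 dB
P_refl/P_inc = |Γ|² = 0.00341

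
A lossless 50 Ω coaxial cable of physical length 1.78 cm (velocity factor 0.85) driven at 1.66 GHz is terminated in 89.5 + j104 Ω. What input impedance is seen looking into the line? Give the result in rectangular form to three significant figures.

Z_in ≈ 49 − j82.3 Ω

λ = v/f = 0.85·c / 1.66 GHz = 0.154 m
βl = 2π·l/λ = 2π × 0.116 = 41.7°
tan(βl) = tan(41.7°) = 0.891
Z_in = Z_0·(Z_L + jZ_0·tanβl)/(Z_0 + jZ_L·tanβl)
     = 50·(89.5 + j149)/(-42.7 + j79.8)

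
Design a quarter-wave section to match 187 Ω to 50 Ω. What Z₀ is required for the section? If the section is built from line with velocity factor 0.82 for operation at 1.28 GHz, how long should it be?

Z_qwt ≈ 96.7 Ω; length ≈ 4.8 cm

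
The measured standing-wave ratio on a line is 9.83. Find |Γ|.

|Γ| ≈ 0.815

|Γ| = (S − 1)/(S + 1) = (9.83 − 1)/(9.83 + 1) = 8.83/10.8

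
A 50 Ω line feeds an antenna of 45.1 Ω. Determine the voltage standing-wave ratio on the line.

For a purely resistive load, VSWR = R_L/Z_0 or Z_0/R_L (whichever > 1) = 50/45.1

VSWR ≈ 1.11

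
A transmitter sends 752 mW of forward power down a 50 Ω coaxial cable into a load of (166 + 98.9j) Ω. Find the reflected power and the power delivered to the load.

|Γ| = |(116 + j98.9)/(216 + j98.9)| = 0.642
|Γ|² = 0.412
P_refl = |Γ|²·P_inc = 310 mW, P_del = (1 − |Γ|²)·P_inc = 442 mW

P_reflected ≈ 310 mW; P_delivered ≈ 442 mW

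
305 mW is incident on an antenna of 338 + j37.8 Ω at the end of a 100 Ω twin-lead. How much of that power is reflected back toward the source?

|Γ| = |(238 + j37.8)/(438 + j37.8)| = 0.548
|Γ|² = 0.3
P_refl = |Γ|²·P_inc = 91.6 mW, P_del = (1 − |Γ|²)·P_inc = 213 mW

P_reflected ≈ 91.6 mW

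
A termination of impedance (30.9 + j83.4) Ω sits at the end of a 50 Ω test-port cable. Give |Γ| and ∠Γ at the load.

Γ = (Z_L − Z_0)/(Z_L + Z_0) = (-19.1 + j83.4)/(80.9 + j83.4)
|Γ| = 85.6/116 = 0.736

Γ ≈ 0.736 ∠ 57°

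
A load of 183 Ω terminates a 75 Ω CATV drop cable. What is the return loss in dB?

Γ = (183 − 75)/(183 + 75) = 0.419
RL = −20·log₁₀|Γ| = −20·log₁₀(0.419)

RL ≈ 7.56 dB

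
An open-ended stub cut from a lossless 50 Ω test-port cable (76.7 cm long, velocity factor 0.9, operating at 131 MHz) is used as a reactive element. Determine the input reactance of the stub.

X_in ≈ 48.2 Ω (inductive)

λ = v/f = 0.9·c / 131 MHz = 2.06 m
βl = 2π·l/λ = 2π × 0.372 = 134°
tan(βl) = -1.04
For an open-ended stub, Z_in = −jZ_0·cot(βl) = −jZ_0/tan(βl)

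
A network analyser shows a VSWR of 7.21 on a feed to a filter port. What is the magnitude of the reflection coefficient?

|Γ| ≈ 0.756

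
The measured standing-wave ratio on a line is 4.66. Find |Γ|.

|Γ| = (S − 1)/(S + 1) = (4.66 − 1)/(4.66 + 1) = 3.66/5.66

|Γ| ≈ 0.647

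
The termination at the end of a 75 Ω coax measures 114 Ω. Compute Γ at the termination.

Γ = (Z_L − Z_0)/(Z_L + Z_0) = (114 − 75)/(114 + 75) = 39/189

Γ = 0.206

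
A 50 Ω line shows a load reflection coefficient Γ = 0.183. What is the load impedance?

Z_L = Z_0·(1 + Γ)/(1 − Γ) = 50·(1.18)/(0.817)

Z_L ≈ 72.4 Ω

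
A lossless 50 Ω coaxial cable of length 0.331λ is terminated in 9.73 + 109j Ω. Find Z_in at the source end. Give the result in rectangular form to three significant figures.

Z_in ≈ 1.69 + j4.07 Ω

βl = 2π × 0.331 = 119°
tan(βl) = tan(119°) = -1.79
Z_in = Z_0·(Z_L + jZ_0·tanβl)/(Z_0 + jZ_L·tanβl)
     = 50·(9.73 + j19.4)/(245 − j17.4)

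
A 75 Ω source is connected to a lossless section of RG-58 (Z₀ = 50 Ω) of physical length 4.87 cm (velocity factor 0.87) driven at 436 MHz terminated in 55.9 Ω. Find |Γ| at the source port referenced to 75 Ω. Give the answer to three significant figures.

|Γ| ≈ 0.178

λ = v/f = 0.87·c / 436 MHz = 0.599 m
βl = 2π·l/λ = 2π × 0.0814 = 29.3°
tan(βl) = 0.561
Z_in = Z_0·(Z_L + jZ_0·tanβl)/(Z_0 + jZ_L·tanβl) = 52.7 − j5.03 Ω
Γ_s = (Z_in − Z_s)/(Z_in + Z_s) = (-22.3 − j5.03)/(128 − j5.03), |Γ_s| = 0.178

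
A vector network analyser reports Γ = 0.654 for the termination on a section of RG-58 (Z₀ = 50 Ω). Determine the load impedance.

Z_L = Z_0·(1 + Γ)/(1 − Γ) = 50·(1.65)/(0.346)

Z_L ≈ 239 Ω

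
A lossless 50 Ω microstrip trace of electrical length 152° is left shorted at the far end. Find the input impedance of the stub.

Z_in ≈ −j26.6 Ω

tan(βl) = -0.532
For a shorted stub, Z_in = jZ_0·tan(βl)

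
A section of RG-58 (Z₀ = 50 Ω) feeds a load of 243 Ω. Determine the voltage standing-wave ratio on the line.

VSWR ≈ 4.86

Γ = (243 − 50)/(243 + 50) = 0.659
VSWR = (1 + 0.659)/(1 − 0.659)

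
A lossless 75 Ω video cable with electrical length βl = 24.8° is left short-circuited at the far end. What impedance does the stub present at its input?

tan(βl) = 0.462
For a short-circuited stub, Z_in = jZ_0·tan(βl)

Z_in ≈ +j34.7 Ω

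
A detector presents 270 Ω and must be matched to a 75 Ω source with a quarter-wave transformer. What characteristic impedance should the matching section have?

Z_qwt ≈ 142 Ω

Z_qwt = √(Z_0·R_L) = √(75 × 270) = √20250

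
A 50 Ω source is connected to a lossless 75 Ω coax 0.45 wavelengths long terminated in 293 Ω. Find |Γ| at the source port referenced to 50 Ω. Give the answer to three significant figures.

|Γ| ≈ 0.695

βl = 2π × 0.45 = 162°
tan(βl) = -0.325
Z_in = Z_0·(Z_L + jZ_0·tanβl)/(Z_0 + jZ_L·tanβl) = 124 + j133 Ω
Γ_s = (Z_in − Z_s)/(Z_in + Z_s) = (74.1 + j133)/(174 + j133), |Γ_s| = 0.695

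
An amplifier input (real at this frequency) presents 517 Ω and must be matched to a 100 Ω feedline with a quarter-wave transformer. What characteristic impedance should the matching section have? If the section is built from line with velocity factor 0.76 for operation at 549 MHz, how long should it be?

Z_qwt ≈ 227 Ω; length ≈ 10.4 cm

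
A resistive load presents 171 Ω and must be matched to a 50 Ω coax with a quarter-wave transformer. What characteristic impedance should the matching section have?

Z_qwt = √(Z_0·R_L) = √(50 × 171) = √8550

Z_qwt ≈ 92.5 Ω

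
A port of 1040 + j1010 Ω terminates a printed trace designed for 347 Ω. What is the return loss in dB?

Γ = (693 + j1010)/(1387 + j1010), |Γ| = 0.714
RL = −20·log₁₀|Γ| = −20·log₁₀(0.714)

RL ≈ 2.93 dB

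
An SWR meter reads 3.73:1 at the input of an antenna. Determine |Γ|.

|Γ| ≈ 0.577

|Γ| = (S − 1)/(S + 1) = (3.73 − 1)/(3.73 + 1) = 2.73/4.73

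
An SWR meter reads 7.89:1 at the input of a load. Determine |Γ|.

|Γ| ≈ 0.775

|Γ| = (S − 1)/(S + 1) = (7.89 − 1)/(7.89 + 1) = 6.89/8.89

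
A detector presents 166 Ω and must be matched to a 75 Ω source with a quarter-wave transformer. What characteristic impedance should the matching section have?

Z_qwt = √(Z_0·R_L) = √(75 × 166) = √12450

Z_qwt ≈ 112 Ω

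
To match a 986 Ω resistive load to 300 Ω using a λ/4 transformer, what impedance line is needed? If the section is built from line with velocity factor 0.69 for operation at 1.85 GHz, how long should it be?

Z_qwt ≈ 544 Ω; length ≈ 2.8 cm

Z_qwt = √(Z_0·R_L) = √(300 × 986) = √295800
λ = 0.69·c/f = 0.112 m, so l = λ/4 = 0.028 m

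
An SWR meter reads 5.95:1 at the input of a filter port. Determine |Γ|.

|Γ| = (S − 1)/(S + 1) = (5.95 − 1)/(5.95 + 1) = 4.95/6.95

|Γ| ≈ 0.712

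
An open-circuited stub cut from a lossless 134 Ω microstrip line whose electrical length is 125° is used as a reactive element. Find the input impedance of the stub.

tan(βl) = -1.43
For an open-circuited stub, Z_in = −jZ_0·cot(βl) = −jZ_0/tan(βl)

Z_in ≈ +j93.8 Ω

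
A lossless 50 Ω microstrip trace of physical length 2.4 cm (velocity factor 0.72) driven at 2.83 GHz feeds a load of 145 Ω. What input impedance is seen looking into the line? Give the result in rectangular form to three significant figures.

Z_in ≈ 20 + j18.5 Ω

λ = v/f = 0.72·c / 2.83 GHz = 0.0763 m
βl = 2π·l/λ = 2π × 0.314 = 113°
tan(βl) = tan(113°) = -2.33
Z_in = Z_0·(Z_L + jZ_0·tanβl)/(Z_0 + jZ_L·tanβl)
     = 50·(145 − j117)/(50 − j338)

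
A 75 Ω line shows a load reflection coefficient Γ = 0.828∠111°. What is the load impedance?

Z_L = Z_0·(1 + Γ)/(1 − Γ) = 75·(0.703 + j0.773)/(1.3 − j0.773)

Z_L ≈ 10.3 + j50.9 Ω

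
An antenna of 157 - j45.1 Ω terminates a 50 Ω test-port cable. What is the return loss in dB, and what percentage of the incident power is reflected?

RL ≈ 5.22 dB; 30% of incident power reflected

Γ = (107 − j45.1)/(207 − j45.1), |Γ| = 0.548
RL = −20·log₁₀(0.548) = 5.22 dB
P_refl/P_inc = |Γ|² = 0.3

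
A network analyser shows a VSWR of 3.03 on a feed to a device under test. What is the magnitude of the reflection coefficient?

|Γ| ≈ 0.504

|Γ| = (S − 1)/(S + 1) = (3.03 − 1)/(3.03 + 1) = 2.03/4.03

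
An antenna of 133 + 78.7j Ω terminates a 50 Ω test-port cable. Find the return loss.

Γ = (83 + j78.7)/(183 + j78.7), |Γ| = 0.574
RL = −20·log₁₀|Γ| = −20·log₁₀(0.574)

RL ≈ 4.82 dB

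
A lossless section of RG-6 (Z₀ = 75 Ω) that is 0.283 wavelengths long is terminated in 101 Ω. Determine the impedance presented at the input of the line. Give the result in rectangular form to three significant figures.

βl = 2π × 0.283 = 102°
tan(βl) = tan(102°) = -4.75
Z_in = Z_0·(Z_L + jZ_0·tanβl)/(Z_0 + jZ_L·tanβl)
     = 75·(101 − j357)/(75 − j480)

Z_in ≈ 56.8 + j6.91 Ω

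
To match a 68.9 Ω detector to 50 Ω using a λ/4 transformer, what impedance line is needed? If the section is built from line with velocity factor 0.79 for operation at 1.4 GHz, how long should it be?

Z_qwt = √(Z_0·R_L) = √(50 × 68.9) = √3445
λ = 0.79·c/f = 0.169 m, so l = λ/4 = 0.0423 m

Z_qwt ≈ 58.7 Ω; length ≈ 4.23 cm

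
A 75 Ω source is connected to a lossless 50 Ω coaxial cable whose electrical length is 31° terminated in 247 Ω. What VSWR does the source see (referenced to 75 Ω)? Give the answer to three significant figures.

VSWR ≈ 4.42

tan(βl) = 0.601
Z_in = Z_0·(Z_L + jZ_0·tanβl)/(Z_0 + jZ_L·tanβl) = 34.3 − j71.7 Ω
Γ_s = (Z_in − Z_s)/(Z_in + Z_s) = (-40.7 − j71.7)/(109 − j71.7), |Γ_s| = 0.631
VSWR = (1 + |Γ_s|)/(1 − |Γ_s|)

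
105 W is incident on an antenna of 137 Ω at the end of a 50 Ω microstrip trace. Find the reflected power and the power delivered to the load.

Γ = (137 − 50)/(137 + 50) = 0.465
|Γ|² = 0.216
P_refl = |Γ|²·P_inc = 22.7 W, P_del = (1 − |Γ|²)·P_inc = 82.3 W

P_reflected ≈ 22.7 W; P_delivered ≈ 82.3 W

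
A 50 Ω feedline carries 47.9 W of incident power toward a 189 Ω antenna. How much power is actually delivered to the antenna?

P_delivered ≈ 31.7 W

Γ = (189 − 50)/(189 + 50) = 0.582
|Γ|² = 0.338
P_refl = |Γ|²·P_inc = 16.2 W, P_del = (1 − |Γ|²)·P_inc = 31.7 W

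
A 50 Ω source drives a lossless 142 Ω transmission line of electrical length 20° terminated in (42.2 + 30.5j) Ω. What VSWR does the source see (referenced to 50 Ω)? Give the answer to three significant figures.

VSWR ≈ 4.24

tan(βl) = 0.364
Z_in = Z_0·(Z_L + jZ_0·tanβl)/(Z_0 + jZ_L·tanβl) = 55.5 + j82.6 Ω
Γ_s = (Z_in − Z_s)/(Z_in + Z_s) = (5.48 + j82.6)/(105 + j82.6), |Γ_s| = 0.618
VSWR = (1 + |Γ_s|)/(1 − |Γ_s|)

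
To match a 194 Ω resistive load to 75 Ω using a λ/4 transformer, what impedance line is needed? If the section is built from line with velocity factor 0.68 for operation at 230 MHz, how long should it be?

Z_qwt = √(Z_0·R_L) = √(75 × 194) = √14550
λ = 0.68·c/f = 0.887 m, so l = λ/4 = 0.222 m

Z_qwt ≈ 121 Ω; length ≈ 22.2 cm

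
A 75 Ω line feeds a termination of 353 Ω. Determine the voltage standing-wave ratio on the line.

Γ = (353 − 75)/(353 + 75) = 0.65
VSWR = (1 + 0.65)/(1 − 0.65)

VSWR ≈ 4.71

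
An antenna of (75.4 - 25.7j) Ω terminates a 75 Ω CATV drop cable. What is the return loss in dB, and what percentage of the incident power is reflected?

RL ≈ 15.5 dB; 2.84% of incident power reflected

Γ = (0.4 − j25.7)/(150.4 − j25.7), |Γ| = 0.168
RL = −20·log₁₀(0.168) = 15.5 dB
P_refl/P_inc = |Γ|² = 0.0284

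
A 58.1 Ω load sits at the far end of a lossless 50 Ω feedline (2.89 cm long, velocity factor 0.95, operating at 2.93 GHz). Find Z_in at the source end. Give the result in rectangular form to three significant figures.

Z_in ≈ 44 + j3.7 Ω

λ = v/f = 0.95·c / 2.93 GHz = 0.0973 m
βl = 2π·l/λ = 2π × 0.297 = 107°
tan(βl) = tan(107°) = -3.28
Z_in = Z_0·(Z_L + jZ_0·tanβl)/(Z_0 + jZ_L·tanβl)
     = 50·(58.1 − j164)/(50 − j191)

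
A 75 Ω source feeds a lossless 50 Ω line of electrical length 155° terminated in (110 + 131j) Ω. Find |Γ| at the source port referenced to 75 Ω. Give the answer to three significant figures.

|Γ| ≈ 0.694

tan(βl) = -0.466
Z_in = Z_0·(Z_L + jZ_0·tanβl)/(Z_0 + jZ_L·tanβl) = 22.4 + j58.8 Ω
Γ_s = (Z_in − Z_s)/(Z_in + Z_s) = (-52.6 + j58.8)/(97.4 + j58.8), |Γ_s| = 0.694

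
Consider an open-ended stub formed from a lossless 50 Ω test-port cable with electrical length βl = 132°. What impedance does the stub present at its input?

Z_in ≈ +j45 Ω

tan(βl) = -1.11
For an open-ended stub, Z_in = −jZ_0·cot(βl) = −jZ_0/tan(βl)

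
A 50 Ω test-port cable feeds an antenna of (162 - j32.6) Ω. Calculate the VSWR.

VSWR ≈ 3.38

Γ = (Z_L − Z_0)/(Z_L + Z_0) = (112 − j32.6)/(212 − j32.6)
|Γ| = 117/214 = 0.544
VSWR = (1 + |Γ|)/(1 − |Γ|) = 1.54/0.456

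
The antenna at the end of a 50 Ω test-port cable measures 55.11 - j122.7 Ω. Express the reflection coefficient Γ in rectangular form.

Γ = (Z_L − Z_0)/(Z_L + Z_0) = (5.11 − j122.7)/(105.1 − j122.7)

Γ ≈ 0.597 − j0.47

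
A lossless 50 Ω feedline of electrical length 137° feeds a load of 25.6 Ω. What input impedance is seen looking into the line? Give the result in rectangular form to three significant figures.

Z_in ≈ 39 − j28 Ω

tan(βl) = tan(137°) = -0.933
Z_in = Z_0·(Z_L + jZ_0·tanβl)/(Z_0 + jZ_L·tanβl)
     = 50·(25.6 − j46.6)/(50 − j23.9)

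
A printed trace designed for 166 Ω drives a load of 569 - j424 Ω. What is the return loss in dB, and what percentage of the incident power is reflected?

Γ = (403 − j424)/(735 − j424), |Γ| = 0.689
RL = −20·log₁₀(0.689) = 3.23 dB
P_refl/P_inc = |Γ|² = 0.475

RL ≈ 3.23 dB; 47.5% of incident power reflected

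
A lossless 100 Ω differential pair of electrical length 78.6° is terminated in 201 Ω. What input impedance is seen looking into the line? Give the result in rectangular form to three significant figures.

Z_in ≈ 51.3 − j15 Ω

tan(βl) = tan(78.6°) = 4.96
Z_in = Z_0·(Z_L + jZ_0·tanβl)/(Z_0 + jZ_L·tanβl)
     = 100·(201 + j496)/(100 + j997)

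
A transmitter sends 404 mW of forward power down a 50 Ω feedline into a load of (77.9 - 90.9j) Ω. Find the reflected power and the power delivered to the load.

P_reflected ≈ 148 mW; P_delivered ≈ 256 mW

|Γ| = |(27.9 − j90.9)/(127.9 − j90.9)| = 0.606
|Γ|² = 0.367
P_refl = |Γ|²·P_inc = 148 mW, P_del = (1 − |Γ|²)·P_inc = 256 mW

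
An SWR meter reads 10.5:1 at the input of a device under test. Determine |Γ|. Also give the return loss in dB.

|Γ| ≈ 0.826; return loss ≈ 1.66 dB

|Γ| = (S − 1)/(S + 1) = (10.5 − 1)/(10.5 + 1) = 9.5/11.5
RL = −20·log₁₀|Γ| = −20·log₁₀(0.826)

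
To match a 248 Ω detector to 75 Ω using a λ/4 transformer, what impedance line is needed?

Z_qwt = √(Z_0·R_L) = √(75 × 248) = √18600

Z_qwt ≈ 136 Ω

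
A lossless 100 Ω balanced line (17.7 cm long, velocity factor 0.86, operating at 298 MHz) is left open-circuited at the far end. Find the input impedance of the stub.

λ = v/f = 0.86·c / 298 MHz = 0.866 m
βl = 2π·l/λ = 2π × 0.204 = 73.6°
tan(βl) = 3.4
For an open-circuited stub, Z_in = −jZ_0·cot(βl) = −jZ_0/tan(βl)

Z_in ≈ −j29.4 Ω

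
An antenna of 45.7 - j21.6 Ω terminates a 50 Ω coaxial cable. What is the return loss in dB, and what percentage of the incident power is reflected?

Γ = (-4.3 − j21.6)/(95.7 − j21.6), |Γ| = 0.224
RL = −20·log₁₀(0.224) = 13 dB
P_refl/P_inc = |Γ|² = 0.0504

RL ≈ 13 dB; 5.04% of incident power reflected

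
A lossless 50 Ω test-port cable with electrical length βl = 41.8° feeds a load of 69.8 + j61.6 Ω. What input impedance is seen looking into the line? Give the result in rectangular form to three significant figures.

Z_in ≈ 80.1 − j62.4 Ω

tan(βl) = tan(41.8°) = 0.894
Z_in = Z_0·(Z_L + jZ_0·tanβl)/(Z_0 + jZ_L·tanβl)
     = 50·(69.8 + j106)/(-5.08 + j62.4)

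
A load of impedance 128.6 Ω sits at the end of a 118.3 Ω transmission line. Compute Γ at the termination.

Γ = 0.0417

Γ = (Z_L − Z_0)/(Z_L + Z_0) = (128.6 − 118.3)/(128.6 + 118.3) = 10.3/246.9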